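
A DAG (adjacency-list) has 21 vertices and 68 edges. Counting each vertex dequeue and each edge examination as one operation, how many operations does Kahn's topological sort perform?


V = 21 (vertex processing)
E = 68 (edge processing)
V + E = 21 + 68 = 89


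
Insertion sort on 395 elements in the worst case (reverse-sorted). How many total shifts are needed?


In the worst case (reverse-sorted), each element shifts past all previous:
  Element 1: 1 shifts
  Element 2: 2 shifts
  Element 3: 3 shifts
  Element 4: 4 shifts
  Element 5: 5 shifts
  ...
  Element 394: 394 shifts
Total = 1 + 2 + ... + 394
= 395*(395-1)/2 = 77815


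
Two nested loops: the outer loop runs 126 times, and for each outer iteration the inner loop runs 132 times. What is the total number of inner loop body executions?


Outer loop: 126 iterations
Inner loop: 132 iterations per outer iteration
Total = 126 * 132 = 16632


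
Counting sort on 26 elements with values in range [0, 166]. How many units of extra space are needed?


Output array size: 26 (to store sorted result)
Count array size: 167 (one slot per possible value, range 0 to 166)
Total extra space = 26 + 167 = 193


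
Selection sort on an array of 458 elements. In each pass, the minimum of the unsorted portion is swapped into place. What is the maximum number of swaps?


Selection sort performs one swap per pass:
  Pass 1: find min in positions 0 to 457, swap with position 0
  Pass 2: find min in positions 1 to 457, swap with position 1
  Pass 3: find min in positions 2 to 457, swap with position 2
  Pass 4: find min in positions 3 to 457, swap with position 3
  Pass 5: find min in positions 4 to 457, swap with position 4
  ... (452 more passes)
Total passes (and swaps) = n - 1 = 458 - 1 = 457


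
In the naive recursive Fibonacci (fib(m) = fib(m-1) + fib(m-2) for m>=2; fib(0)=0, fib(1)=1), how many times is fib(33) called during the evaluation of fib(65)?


Let N(m) = number of times fib(m) is called while evaluating fib(65).
N(65) = 1 (the initial call).
N(64) = 1 (only fib(65) calls it).
For 1 <= m <= 63: fib(m) is called by fib(m+1) and fib(m+2), so
  N(m) = N(m+1) + N(m+2).
fib(0) is called only by fib(2), so N(0) = N(2).
Walk down from m=65:
  N(65)=1, N(64)=1, N(63)=2, N(62)=3, N(61)=5, N(60)=8, N(59)=13, N(58)=21, N(57)=34, N(56)=55, N(55)=89, N(54)=144, N(53)=233, N(52)=377, N(51)=610, N(50)=987, N(49)=1597, N(48)=2584, N(47)=4181, N(46)=6765, N(45)=10946, N(44)=17711, N(43)=28657, N(42)=46368, N(41)=75025, N(40)=121393, N(39)=196418, N(38)=317811, N(37)=514229, N(36)=832040, N(35)=1346269, N(34)=2178309, N(33)=3524578
N(33) = 3524578


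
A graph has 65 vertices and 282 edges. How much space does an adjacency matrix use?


Adjacency matrix: V x V grid of entries
Space = V^2 = 65^2 = 65 * 65 = 4225


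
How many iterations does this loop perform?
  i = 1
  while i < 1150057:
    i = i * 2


The loop variable doubles each iteration:
i = 1 -> 2 -> 4 -> 8 -> 16 -> 32 -> 64 -> 128 -> 256 -> 512 -> 1024 -> 2048 -> 4096 -> 8192 -> 16384 -> 32768 -> 65536 -> 131072 -> 262144 -> 524288 -> 1048576 -> 2097152 (stop, 2097152 >= 1150057)
Number of doublings = ceil(log2(1150057)) = 21


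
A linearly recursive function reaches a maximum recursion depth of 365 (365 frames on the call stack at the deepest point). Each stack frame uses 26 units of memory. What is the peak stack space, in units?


Maximum recursion depth = 365 frames
Memory per frame = 26 units
Total stack space = depth * frame_size
= 365 * 26 = 9490


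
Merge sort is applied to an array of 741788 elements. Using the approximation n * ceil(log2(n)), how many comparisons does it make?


Merge sort divides the array into halves recursively.
Number of levels = ceil(log2(741788)) = 20
At each level, approximately n = 741788 comparisons are needed for merging.
Total comparisons ~ n * ceil(log2(n)) = 741788 * 20 = 14835760


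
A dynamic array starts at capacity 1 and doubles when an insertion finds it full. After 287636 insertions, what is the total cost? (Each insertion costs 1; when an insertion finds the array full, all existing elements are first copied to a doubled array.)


Insertion cost: 287636 (one per element)
Resizes occur just before inserting elements 2, 3, 5, 9, ...
Elements copied at each resize: 1 + 2 + 4 + 8 + 16 + 32 + 64 + 128 + 256 + 512 + 1024 + 2048 + 4096 + 8192 + 16384 + 32768 + 65536 + 131072 + 262144
Sum of copies = 524287 (geometric series: 2^k - 1)
Total = 287636 + 524287 = 811923


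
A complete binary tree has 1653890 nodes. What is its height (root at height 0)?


In a complete binary tree, level k holds nodes 2^k .. 2^(k+1)-1 (1-indexed).
Height = floor(log2(n)) = floor(log2(1653890)) = 20
Check: 2^20 = 1048576 <= 1653890 < 2097152 = 2^21


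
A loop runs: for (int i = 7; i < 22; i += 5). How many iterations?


Loop starts at i = 7, increments by 5, stops when i >= 22.
Number of iterations = ceil((22 - 7) / 5)
= ceil(15 / 5)
= 3


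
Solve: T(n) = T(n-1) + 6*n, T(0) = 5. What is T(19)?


Expanding the recurrence:
T(19) = T(18) + 6*19
       = T(17) + 6*18 + 6*19
       ...
       = T(0) + 6*(1 + 2 + ... + 19)
       = 5 + 6 * 19*20/2
       = 5 + 6 * 190
       = 5 + 1140 = 1145


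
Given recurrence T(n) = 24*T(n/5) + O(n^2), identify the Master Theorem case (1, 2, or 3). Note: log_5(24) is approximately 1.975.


Master Theorem parameters: a=24, b=5, c=2
log_b(a) = 1.975
Compare b^c with a: 5^2 = 25 > 24, so c > log_b(a).
Comparing c=2 vs log_b(a)=1.975:
2 > 1.975 => Case 3
Result: T(n) = O(n^2)
Master Theorem case = 3


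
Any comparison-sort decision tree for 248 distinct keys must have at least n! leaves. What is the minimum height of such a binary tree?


A binary decision tree of height h has at most 2^h leaves and needs at least n! of them, so h >= ceil(log2(n!)).
248! is far too large to multiply out, so use Stirling's series:
  ln(n!) ~ n ln n - n + (1/2) ln(2 pi n) + 1/(12n)  (error below 1/(360 n^3), negligible here)
  ln(248) = 5.5134287
  n ln n = 248 * 5.5134287 = 1367.3303
  (1/2) ln(2 pi * 248) = (1/2) ln(1558.2300) = 3.6757
  1/(12*248) = 0.0003
  ln(248!) ~ 1367.3303 - 248 + 3.6757 + 0.0003 = 1123.0063
Convert to base 2: log2(248!) = 1123.0063 / ln 2 = 1123.0063 / 0.69314718 = 1620.1556
ceil(1620.1556) = 1621


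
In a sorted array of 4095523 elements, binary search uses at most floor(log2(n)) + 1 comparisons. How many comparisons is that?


Halving sequence: 4095523 -> 2047761 -> 1023880 -> 511940 -> 255970 -> 127985 -> 63992 -> 31996 -> 15998 -> 7999 -> 3999 -> 1999 -> 999 -> 499 -> 249 -> 124 -> 62 -> 31 -> 15 -> 7 -> 3 -> 1
Number of halvings = 21
Max comparisons = 21 + 1 = 22


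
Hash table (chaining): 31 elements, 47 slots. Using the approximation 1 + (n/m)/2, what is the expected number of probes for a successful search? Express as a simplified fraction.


Computing expected probes:
alpha = 31/47
= 1 + alpha/2
= 1 + 31/(2*47)
= (2*47 + 31) / (2*47)
= 125/94


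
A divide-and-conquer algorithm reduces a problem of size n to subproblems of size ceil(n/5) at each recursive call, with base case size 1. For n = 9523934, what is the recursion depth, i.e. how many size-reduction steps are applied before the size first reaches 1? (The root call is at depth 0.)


Each step divides the size by 5 (rounding up); after k steps the size is ceil(n/5^k), which equals 1 exactly when 5^k >= n.
So the depth is the smallest k with 5^k >= 9523934, i.e. ceil(log_5(9523934)).
5^9 = 1953125 < 9523934 <= 9765625 = 5^10
Recursion depth = 10


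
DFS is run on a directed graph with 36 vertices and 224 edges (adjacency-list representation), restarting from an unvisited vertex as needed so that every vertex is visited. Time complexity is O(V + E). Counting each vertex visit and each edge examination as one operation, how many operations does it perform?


A full DFS traversal processes each vertex exactly once (push/pop on stack).
Each directed edge is examined once.
V = 36, E = 224
V + E = 260


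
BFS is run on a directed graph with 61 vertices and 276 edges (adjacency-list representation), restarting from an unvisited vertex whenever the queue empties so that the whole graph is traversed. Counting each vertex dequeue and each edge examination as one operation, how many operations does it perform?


A full BFS traversal dequeues each vertex exactly once and examines each directed edge exactly once.
V = 61 (vertex processing cost)
E = 276 (edge examination cost)
Total operations proportional to V + E = 61 + 276 = 337


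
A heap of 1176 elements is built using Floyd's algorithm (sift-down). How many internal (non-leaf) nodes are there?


Leaf nodes occupy roughly half the array.
Sift-down is called for each internal node, starting from the last one.
Internal nodes = floor(n/2) = floor(1176/2) = 588


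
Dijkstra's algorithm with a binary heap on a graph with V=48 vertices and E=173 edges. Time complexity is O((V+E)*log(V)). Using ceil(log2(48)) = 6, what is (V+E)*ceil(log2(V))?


Dijkstra with a binary heap: each vertex is extracted once, each edge may relax once.
Each heap operation costs O(log V).
V + E = 48 + 173 = 221
ceil(log2(48)) = 6 (since 2^5 = 32 < 48 <= 64 = 2^6)
Total heap work = (V+E) * ceil(log2(V)) = 221 * 6 = 1326


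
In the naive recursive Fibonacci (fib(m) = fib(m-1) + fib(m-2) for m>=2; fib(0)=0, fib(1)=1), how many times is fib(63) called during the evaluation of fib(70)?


Let N(m) = number of times fib(m) is called while evaluating fib(70).
N(70) = 1 (the initial call).
N(69) = 1 (only fib(70) calls it).
For 1 <= m <= 68: fib(m) is called by fib(m+1) and fib(m+2), so
  N(m) = N(m+1) + N(m+2).
fib(0) is called only by fib(2), so N(0) = N(2).
Walk down from m=70:
  N(70)=1, N(69)=1, N(68)=2, N(67)=3, N(66)=5, N(65)=8, N(64)=13, N(63)=21
N(63) = 21


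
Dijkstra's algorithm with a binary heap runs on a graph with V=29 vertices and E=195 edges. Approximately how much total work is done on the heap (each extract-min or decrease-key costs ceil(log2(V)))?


Dijkstra with a binary heap: each vertex is extracted once, each edge may relax once.
Each heap operation costs O(log V).
V + E = 29 + 195 = 224
ceil(log2(29)) = 5 (since 2^4 = 16 < 29 <= 32 = 2^5)
Total heap work = (V+E) * ceil(log2(V)) = 224 * 5 = 1120


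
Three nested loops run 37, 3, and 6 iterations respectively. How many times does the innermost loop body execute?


Loop 1 (outermost): 37 iterations
Loop 2 (middle): 3 iterations per outer
Loop 3 (innermost): 6 iterations per middle
Total = 37 * 3 * 6 = 666


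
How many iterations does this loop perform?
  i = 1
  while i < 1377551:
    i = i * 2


The loop variable doubles each iteration:
i = 1 -> 2 -> 4 -> 8 -> 16 -> 32 -> 64 -> 128 -> 256 -> 512 -> 1024 -> 2048 -> 4096 -> 8192 -> 16384 -> 32768 -> 65536 -> 131072 -> 262144 -> 524288 -> 1048576 -> 2097152 (stop, 2097152 >= 1377551)
Number of doublings = ceil(log2(1377551)) = 21


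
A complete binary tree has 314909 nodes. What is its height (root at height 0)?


In a complete binary tree, level k holds nodes 2^k .. 2^(k+1)-1 (1-indexed).
Height = floor(log2(n)) = floor(log2(314909)) = 18
Check: 2^18 = 262144 <= 314909 < 524288 = 2^19


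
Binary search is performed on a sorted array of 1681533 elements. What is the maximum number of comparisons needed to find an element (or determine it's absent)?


Binary search halves the search space each comparison:
  Step 1: search space = 1681533 -> 840766
  Step 2: search space = 840766 -> 420383
  Step 3: search space = 420383 -> 210191
  Step 4: search space = 210191 -> 105095
  Step 5: search space = 105095 -> 52547
  Step 6: search space = 52547 -> 26273
  Step 7: search space = 26273 -> 13136
  Step 8: search space = 13136 -> 6568
  Step 9: search space = 6568 -> 3284
  Step 10: search space = 3284 -> 1642
  Step 11: search space = 1642 -> 821
  Step 12: search space = 821 -> 410
  Step 13: search space = 410 -> 205
  Step 14: search space = 205 -> 102
  Step 15: search space = 102 -> 51
  Step 16: search space = 51 -> 25
  Step 17: search space = 25 -> 12
  Step 18: search space = 12 -> 6
  Step 19: search space = 6 -> 3
  Step 20: search space = 3 -> 1
  Step 21: search space = 1 (final check)
Maximum comparisons = floor(log2(1681533)) + 1 = 20 + 1 = 21


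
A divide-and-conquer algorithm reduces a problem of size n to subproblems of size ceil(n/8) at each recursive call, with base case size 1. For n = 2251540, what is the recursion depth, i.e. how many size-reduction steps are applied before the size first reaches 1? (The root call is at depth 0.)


Each step divides the size by 8 (rounding up); after k steps the size is ceil(n/8^k), which equals 1 exactly when 8^k >= n.
So the depth is the smallest k with 8^k >= 2251540, i.e. ceil(log_8(2251540)).
8^7 = 2097152 < 2251540 <= 16777216 = 8^8
Recursion depth = 8


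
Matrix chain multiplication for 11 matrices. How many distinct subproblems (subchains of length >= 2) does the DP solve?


Subproblems are indexed by (i, j) where i < j.
Number of such pairs = n*(n-1)/2
= 11 * 10 / 2
= 55


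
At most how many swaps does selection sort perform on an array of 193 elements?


Each of the 192 passes places one element in its final position.
Pass 1: swap minimum into position 0
Pass 2: swap minimum of remaining into position 1
...
Pass 192: last two elements, one swap
Maximum swaps = 193 - 1 = 192


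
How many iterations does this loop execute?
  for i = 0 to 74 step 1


The loop variable i takes values starting at 0 and increments by 1 each iteration.
Sequence: i = 0, 1, 2, 3, 4, 5, 6, 7, 8, ...
The upper bound 74 is inclusive, so the count is floor((last - first) / step) + 1:
floor((74 - 0) / 1) + 1 = floor(74/1) + 1 = 74 + 1 = 75


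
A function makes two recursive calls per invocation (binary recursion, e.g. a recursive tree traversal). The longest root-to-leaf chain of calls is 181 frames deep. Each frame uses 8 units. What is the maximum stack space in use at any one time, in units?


Binary recursion: the two calls run one after the other, so only one root-to-leaf chain of frames is on the stack at a time.
Maximum depth (longest chain) = 181 frames
Each frame = 8 units
Max stack space = 181 * 8 = 1448


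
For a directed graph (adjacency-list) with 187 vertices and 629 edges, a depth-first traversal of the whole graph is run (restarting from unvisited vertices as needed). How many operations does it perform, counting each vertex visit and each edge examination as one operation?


A full DFS traversal visits each vertex once and examines each edge once.
V = 187
E = 629
Sum = 187 + 629 = 816


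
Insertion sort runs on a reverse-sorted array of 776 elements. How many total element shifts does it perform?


Sum of shifts = 1 + 2 + 3 + ... + 775
= 776 * 775 / 2
= 601400 / 2
= 300700


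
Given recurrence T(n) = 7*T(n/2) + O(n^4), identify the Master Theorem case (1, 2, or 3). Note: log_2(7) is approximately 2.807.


Master Theorem parameters: a=7, b=2, c=4
log_b(a) = 2.807
Compare b^c with a: 2^4 = 16 > 7, so c > log_b(a).
Comparing c=4 vs log_b(a)=2.807:
4 > 2.807 => Case 3
Result: T(n) = O(n^4)
Master Theorem case = 3


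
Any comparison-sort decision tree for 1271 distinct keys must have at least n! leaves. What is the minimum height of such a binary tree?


A binary decision tree of height h has at most 2^h leaves and needs at least n! of them, so h >= ceil(log2(n!)).
1271! is far too large to multiply out, so use Stirling's series:
  ln(n!) ~ n ln n - n + (1/2) ln(2 pi n) + 1/(12n)  (error below 1/(360 n^3), negligible here)
  ln(1271) = 7.1475593
  n ln n = 1271 * 7.1475593 = 9084.5479
  (1/2) ln(2 pi * 1271) = (1/2) ln(7985.9285) = 4.4927
  1/(12*1271) = 0.0001
  ln(1271!) ~ 9084.5479 - 1271 + 4.4927 + 0.0001 = 7818.0407
Convert to base 2: log2(1271!) = 7818.0407 / ln 2 = 7818.0407 / 0.69314718 = 11279.0486
ceil(11279.0486) = 11280


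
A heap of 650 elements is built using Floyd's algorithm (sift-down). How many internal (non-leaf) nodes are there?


Leaf nodes occupy roughly half the array.
Sift-down is called for each internal node, starting from the last one.
Internal nodes = floor(n/2) = floor(650/2) = 325


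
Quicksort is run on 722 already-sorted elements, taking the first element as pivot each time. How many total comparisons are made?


Sum of comparisons per partition:
721 + 720 + ... + 1 + 0
= 722 * (722 - 1) / 2
= 722 * 721 / 2
= 260281


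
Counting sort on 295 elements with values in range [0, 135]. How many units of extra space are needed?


Output array size: 295 (to store sorted result)
Count array size: 136 (one slot per possible value, range 0 to 135)
Total extra space = 295 + 136 = 431


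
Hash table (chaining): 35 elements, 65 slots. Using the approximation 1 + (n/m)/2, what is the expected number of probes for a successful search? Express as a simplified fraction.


Computing expected probes:
alpha = 35/65
= 1 + alpha/2
= 1 + 35/(2*65)
= (2*65 + 35) / (2*65)
= 165/130 = 33/26


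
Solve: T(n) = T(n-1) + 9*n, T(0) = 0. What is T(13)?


Expanding the recurrence:
T(13) = T(12) + 9*13
       = T(11) + 9*12 + 9*13
       ...
       = T(0) + 9*(1 + 2 + ... + 13)
       = 0 + 9 * 13*14/2
       = 0 + 9 * 91
       = 0 + 819 = 819


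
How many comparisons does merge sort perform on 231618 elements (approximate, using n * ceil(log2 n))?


Recursion depth: ceil(log2(231618)) = 18
Each recursion level merges n = 231618 elements
Total = 231618 * 18 = 4169124


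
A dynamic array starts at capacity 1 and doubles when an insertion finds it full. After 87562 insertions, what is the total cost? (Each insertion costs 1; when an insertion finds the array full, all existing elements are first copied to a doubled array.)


Insertion cost: 87562 (one per element)
Resizes occur just before inserting elements 2, 3, 5, 9, ...
Elements copied at each resize: 1 + 2 + 4 + 8 + 16 + 32 + 64 + 128 + 256 + 512 + 1024 + 2048 + 4096 + 8192 + 16384 + 32768 + 65536
Sum of copies = 131071 (geometric series: 2^k - 1)
Total = 87562 + 131071 = 218633


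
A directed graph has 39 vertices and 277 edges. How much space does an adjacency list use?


Adjacency list: one list head per vertex + one entry per edge
Vertex heads: 39
Edge entries: 277
Total = 39 + 277 = 316


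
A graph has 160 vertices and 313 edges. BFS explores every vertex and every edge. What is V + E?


A full BFS traversal dequeues each vertex once and examines each edge once.
Vertex visits: 160
Edge visits: 313
V + E = 160 + 313 = 473


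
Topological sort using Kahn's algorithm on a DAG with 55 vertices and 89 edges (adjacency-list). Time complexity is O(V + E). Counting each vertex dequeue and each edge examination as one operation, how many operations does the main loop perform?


Kahn's algorithm:
  1. Compute in-degrees: O(V + E)
  2. Process queue: each vertex dequeued once (O(V))
     each edge examined once (O(E))
Total = V + E = 55 + 89 = 144


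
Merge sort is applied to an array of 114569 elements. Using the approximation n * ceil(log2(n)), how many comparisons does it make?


Merge sort divides the array into halves recursively.
Number of levels = ceil(log2(114569)) = 17
At each level, approximately n = 114569 comparisons are needed for merging.
Total comparisons ~ n * ceil(log2(n)) = 114569 * 17 = 1947673


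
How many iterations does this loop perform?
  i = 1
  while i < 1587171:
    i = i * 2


The loop variable doubles each iteration:
i = 1 -> 2 -> 4 -> 8 -> 16 -> 32 -> 64 -> 128 -> 256 -> 512 -> 1024 -> 2048 -> 4096 -> 8192 -> 16384 -> 32768 -> 65536 -> 131072 -> 262144 -> 524288 -> 1048576 -> 2097152 (stop, 2097152 >= 1587171)
Number of doublings = ceil(log2(1587171)) = 21


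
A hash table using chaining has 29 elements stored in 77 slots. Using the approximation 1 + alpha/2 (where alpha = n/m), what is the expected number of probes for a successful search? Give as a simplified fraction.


Load factor alpha = n/m = 29/77
Expected probes = 1 + alpha/2 = 1 + 29/(2*77)
= 1 + 29/154
= 154/154 + 29/154
= 183/154


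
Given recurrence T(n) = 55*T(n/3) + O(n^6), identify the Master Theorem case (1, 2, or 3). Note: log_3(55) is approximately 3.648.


Master Theorem parameters: a=55, b=3, c=6
log_b(a) = 3.648
Compare b^c with a: 3^6 = 729 > 55, so c > log_b(a).
Comparing c=6 vs log_b(a)=3.648:
6 > 3.648 => Case 3
Result: T(n) = O(n^6)
Master Theorem case = 3


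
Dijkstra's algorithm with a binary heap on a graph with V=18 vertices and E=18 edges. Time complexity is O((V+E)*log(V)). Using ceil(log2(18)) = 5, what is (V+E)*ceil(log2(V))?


Dijkstra with a binary heap: each vertex is extracted once, each edge may relax once.
Each heap operation costs O(log V).
V + E = 18 + 18 = 36
ceil(log2(18)) = 5 (since 2^4 = 16 < 18 <= 32 = 2^5)
Total heap work = (V+E) * ceil(log2(V)) = 36 * 5 = 180


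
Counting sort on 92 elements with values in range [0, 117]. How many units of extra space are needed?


Output array size: 92 (to store sorted result)
Count array size: 118 (one slot per possible value, range 0 to 117)
Total extra space = 92 + 118 = 210


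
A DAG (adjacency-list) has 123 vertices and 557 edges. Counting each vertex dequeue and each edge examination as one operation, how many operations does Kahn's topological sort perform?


V = 123 (vertex processing)
E = 557 (edge processing)
V + E = 123 + 557 = 680


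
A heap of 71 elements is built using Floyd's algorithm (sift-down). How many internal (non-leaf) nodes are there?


Leaf nodes occupy roughly half the array.
Sift-down is called for each internal node, starting from the last one.
Internal nodes = floor(n/2) = floor(71/2) = 35


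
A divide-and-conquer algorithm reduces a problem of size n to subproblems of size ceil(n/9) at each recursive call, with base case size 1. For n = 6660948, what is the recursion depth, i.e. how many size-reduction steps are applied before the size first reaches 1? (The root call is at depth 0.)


Each step divides the size by 9 (rounding up); after k steps the size is ceil(n/9^k), which equals 1 exactly when 9^k >= n.
So the depth is the smallest k with 9^k >= 6660948, i.e. ceil(log_9(6660948)).
9^7 = 4782969 < 6660948 <= 43046721 = 9^8
Recursion depth = 8


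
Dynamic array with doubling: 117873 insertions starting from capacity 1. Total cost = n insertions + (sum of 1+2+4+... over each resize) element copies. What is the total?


n = 117873
Insertion costs: 117873
Resizes copy 1, 2, 4, ... up to the largest power of 2 that is <= n-1 = 117872, i.e. 65536.
Copy costs = 1 + 2 + 4 + 8 + 16 + 32 + 64 + 128 + 256 + 512 + 1024 + 2048 + 4096 + 8192 + 16384 + 32768 + 65536 = 131071
Total = 117873 + 131071 = 248944


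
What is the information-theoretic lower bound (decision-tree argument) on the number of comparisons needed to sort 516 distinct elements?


A binary decision tree of height h has at most 2^h leaves and needs at least n! of them, so h >= ceil(log2(n!)).
516! is far too large to multiply out, so use Stirling's series:
  ln(n!) ~ n ln n - n + (1/2) ln(2 pi n) + 1/(12n)  (error below 1/(360 n^3), negligible here)
  ln(516) = 6.2461068
  n ln n = 516 * 6.2461068 = 3222.9911
  (1/2) ln(2 pi * 516) = (1/2) ln(3242.1236) = 4.0420
  1/(12*516) = 0.0002
  ln(516!) ~ 3222.9911 - 516 + 4.0420 + 0.0002 = 2711.0333
Convert to base 2: log2(516!) = 2711.0333 / ln 2 = 2711.0333 / 0.69314718 = 3911.1943
ceil(3911.1943) = 3912


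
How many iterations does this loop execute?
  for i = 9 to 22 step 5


The loop variable i takes values starting at 9 and increments by 5 each iteration.
Sequence: i = 9, 14, 19
The upper bound 22 is inclusive, so the count is floor((last - first) / step) + 1:
floor((22 - 9) / 5) + 1 = floor(13/5) + 1 = 2 + 1 = 3


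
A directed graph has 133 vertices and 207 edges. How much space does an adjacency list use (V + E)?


Adjacency list: one list head per vertex + one entry per edge
Vertex heads: 133
Edge entries: 207
Total = 133 + 207 = 340


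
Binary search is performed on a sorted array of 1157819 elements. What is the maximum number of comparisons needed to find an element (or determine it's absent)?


Binary search halves the search space each comparison:
  Step 1: search space = 1157819 -> 578909
  Step 2: search space = 578909 -> 289454
  Step 3: search space = 289454 -> 144727
  Step 4: search space = 144727 -> 72363
  Step 5: search space = 72363 -> 36181
  Step 6: search space = 36181 -> 18090
  Step 7: search space = 18090 -> 9045
  Step 8: search space = 9045 -> 4522
  Step 9: search space = 4522 -> 2261
  Step 10: search space = 2261 -> 1130
  Step 11: search space = 1130 -> 565
  Step 12: search space = 565 -> 282
  Step 13: search space = 282 -> 141
  Step 14: search space = 141 -> 70
  Step 15: search space = 70 -> 35
  Step 16: search space = 35 -> 17
  Step 17: search space = 17 -> 8
  Step 18: search space = 8 -> 4
  Step 19: search space = 4 -> 2
  Step 20: search space = 2 -> 1
  Step 21: search space = 1 (final check)
Maximum comparisons = floor(log2(1157819)) + 1 = 20 + 1 = 21


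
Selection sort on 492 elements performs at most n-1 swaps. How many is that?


Each of the 491 passes places one element in its final position.
Pass 1: swap minimum into position 0
Pass 2: swap minimum of remaining into position 1
...
Pass 491: last two elements, one swap
Maximum swaps = 492 - 1 = 491


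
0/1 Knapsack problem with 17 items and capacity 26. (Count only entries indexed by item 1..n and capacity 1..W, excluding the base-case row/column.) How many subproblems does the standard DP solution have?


The DP table is indexed by (item, capacity).
Rows: 17 items
Columns: 26 capacity values (1 to W)
Total subproblems = 17 * 26 = 442


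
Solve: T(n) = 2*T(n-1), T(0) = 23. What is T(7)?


Unrolling:
T(7) = 2*T(6) = 2^2*T(5) = ... = 2^7*T(0)
= 2^7 * 23
= 128 * 23 = 2944


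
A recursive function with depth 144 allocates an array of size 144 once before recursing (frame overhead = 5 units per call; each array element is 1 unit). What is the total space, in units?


Array allocation: 144 units (allocated once)
Stack frames: 144 deep * 5 per frame = 720 units
Total = 144 + 720 = 864


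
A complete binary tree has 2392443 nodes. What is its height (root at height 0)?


In a complete binary tree, level k holds nodes 2^k .. 2^(k+1)-1 (1-indexed).
Height = floor(log2(n)) = floor(log2(2392443)) = 21
Check: 2^21 = 2097152 <= 2392443 < 4194304 = 2^22


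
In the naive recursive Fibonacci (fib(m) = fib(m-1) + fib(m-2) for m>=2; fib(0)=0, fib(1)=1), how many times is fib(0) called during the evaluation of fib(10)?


Let N(m) = number of times fib(m) is called while evaluating fib(10).
N(10) = 1 (the initial call).
N(9) = 1 (only fib(10) calls it).
For 1 <= m <= 8: fib(m) is called by fib(m+1) and fib(m+2), so
  N(m) = N(m+1) + N(m+2).
fib(0) is called only by fib(2), so N(0) = N(2).
Walk down from m=10:
  N(10)=1, N(9)=1, N(8)=2, N(7)=3, N(6)=5, N(5)=8, N(4)=13, N(3)=21, N(2)=34, N(1)=55, N(0)=N(2)=34
N(0) = 34


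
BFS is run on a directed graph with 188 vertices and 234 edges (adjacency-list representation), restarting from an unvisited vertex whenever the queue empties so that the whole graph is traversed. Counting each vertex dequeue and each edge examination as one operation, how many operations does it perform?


A full BFS traversal dequeues each vertex exactly once and examines each directed edge exactly once.
V = 188 (vertex processing cost)
E = 234 (edge examination cost)
Total operations proportional to V + E = 188 + 234 = 422


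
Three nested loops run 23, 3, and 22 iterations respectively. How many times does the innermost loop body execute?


Loop 1 (outermost): 23 iterations
Loop 2 (middle): 3 iterations per outer
Loop 3 (innermost): 22 iterations per middle
Total = 23 * 3 * 22 = 1518


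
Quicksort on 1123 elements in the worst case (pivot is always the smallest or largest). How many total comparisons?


In the worst case, each partition step picks the worst pivot:
  Partition 1: 1122 comparisons (n-1 elements to compare)
  Partition 2: 1121 comparisons
  Partition 3: 1120 comparisons
  Partition 4: 1119 comparisons
  Partition 5: 1118 comparisons
  ...
  Last partition: 0 comparisons
Total = (n-1) + (n-2) + ... + 1 + 0 = n*(n-1)/2
= 1123*1122/2 = 630003


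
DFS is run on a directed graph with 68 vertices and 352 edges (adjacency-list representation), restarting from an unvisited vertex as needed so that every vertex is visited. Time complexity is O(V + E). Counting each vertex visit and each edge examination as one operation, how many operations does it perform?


A full DFS traversal processes each vertex exactly once (push/pop on stack).
Each directed edge is examined once.
V = 68, E = 352
V + E = 420


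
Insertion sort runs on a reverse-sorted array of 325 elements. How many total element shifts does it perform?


Sum of shifts = 1 + 2 + 3 + ... + 324
= 325 * 324 / 2
= 105300 / 2
= 52650


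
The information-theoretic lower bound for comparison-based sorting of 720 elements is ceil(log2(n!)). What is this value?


A binary decision tree of height h has at most 2^h leaves and needs at least n! of them, so h >= ceil(log2(n!)).
720! is far too large to multiply out, so use Stirling's series:
  ln(n!) ~ n ln n - n + (1/2) ln(2 pi n) + 1/(12n)  (error below 1/(360 n^3), negligible here)
  ln(720) = 6.5792512
  n ln n = 720 * 6.5792512 = 4737.0609
  (1/2) ln(2 pi * 720) = (1/2) ln(4523.8934) = 4.2086
  1/(12*720) = 0.0001
  ln(720!) ~ 4737.0609 - 720 + 4.2086 + 0.0001 = 4021.2696
Convert to base 2: log2(720!) = 4021.2696 / ln 2 = 4021.2696 / 0.69314718 = 5801.4657
ceil(5801.4657) = 5802


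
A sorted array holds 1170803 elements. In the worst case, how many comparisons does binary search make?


Halving sequence: 1170803 -> 585401 -> 292700 -> 146350 -> 73175 -> 36587 -> 18293 -> 9146 -> 4573 -> 2286 -> 1143 -> 571 -> 285 -> 142 -> 71 -> 35 -> 17 -> 8 -> 4 -> 2 -> 1
Number of halvings = 20
Max comparisons = 20 + 1 = 21


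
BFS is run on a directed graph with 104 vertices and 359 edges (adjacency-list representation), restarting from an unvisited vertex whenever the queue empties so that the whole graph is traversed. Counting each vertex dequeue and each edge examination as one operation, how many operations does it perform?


A full BFS traversal dequeues each vertex exactly once and examines each directed edge exactly once.
V = 104 (vertex processing cost)
E = 359 (edge examination cost)
Total operations proportional to V + E = 104 + 359 = 463


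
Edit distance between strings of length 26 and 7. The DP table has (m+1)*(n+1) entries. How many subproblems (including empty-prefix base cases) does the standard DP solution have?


The table includes base cases (empty prefixes).
Rows: (m+1) = 27
Columns: (n+1) = 8
Total = 27 * 8 = 216


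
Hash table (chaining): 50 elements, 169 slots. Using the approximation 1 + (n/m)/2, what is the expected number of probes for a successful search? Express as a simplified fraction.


Computing expected probes:
alpha = 50/169
= 1 + alpha/2
= 1 + 50/(2*169)
= (2*169 + 50) / (2*169)
= 388/338 = 194/169


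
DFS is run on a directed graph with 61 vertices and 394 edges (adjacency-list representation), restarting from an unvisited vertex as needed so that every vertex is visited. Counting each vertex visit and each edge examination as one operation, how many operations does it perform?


A full DFS traversal processes each vertex exactly once (push/pop on stack).
Each directed edge is examined once.
V = 61, E = 394
V + E = 455


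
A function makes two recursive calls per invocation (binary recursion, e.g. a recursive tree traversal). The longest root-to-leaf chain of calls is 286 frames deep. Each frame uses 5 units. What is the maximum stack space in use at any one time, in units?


Binary recursion: the two calls run one after the other, so only one root-to-leaf chain of frames is on the stack at a time.
Maximum depth (longest chain) = 286 frames
Each frame = 5 units
Max stack space = 286 * 5 = 1430


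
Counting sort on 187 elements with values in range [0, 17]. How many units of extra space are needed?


Output array size: 187 (to store sorted result)
Count array size: 18 (one slot per possible value, range 0 to 17)
Total extra space = 187 + 18 = 205


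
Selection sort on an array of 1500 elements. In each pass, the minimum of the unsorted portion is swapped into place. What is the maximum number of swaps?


Selection sort performs one swap per pass:
  Pass 1: find min in positions 0 to 1499, swap with position 0
  Pass 2: find min in positions 1 to 1499, swap with position 1
  Pass 3: find min in positions 2 to 1499, swap with position 2
  Pass 4: find min in positions 3 to 1499, swap with position 3
  Pass 5: find min in positions 4 to 1499, swap with position 4
  ... (1494 more passes)
Total passes (and swaps) = n - 1 = 1500 - 1 = 1499


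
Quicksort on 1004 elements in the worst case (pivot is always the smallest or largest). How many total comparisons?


In the worst case, each partition step picks the worst pivot:
  Partition 1: 1003 comparisons (n-1 elements to compare)
  Partition 2: 1002 comparisons
  Partition 3: 1001 comparisons
  Partition 4: 1000 comparisons
  Partition 5: 999 comparisons
  ...
  Last partition: 0 comparisons
Total = (n-1) + (n-2) + ... + 1 + 0 = n*(n-1)/2
= 1004*1003/2 = 503506


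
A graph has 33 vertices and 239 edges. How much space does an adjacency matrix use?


Adjacency matrix: V x V grid of entries
Space = V^2 = 33^2 = 33 * 33 = 1089


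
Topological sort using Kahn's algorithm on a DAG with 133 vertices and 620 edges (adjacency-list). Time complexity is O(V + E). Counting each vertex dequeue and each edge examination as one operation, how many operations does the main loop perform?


Kahn's algorithm:
  1. Compute in-degrees: O(V + E)
  2. Process queue: each vertex dequeued once (O(V))
     each edge examined once (O(E))
Total = V + E = 133 + 620 = 753


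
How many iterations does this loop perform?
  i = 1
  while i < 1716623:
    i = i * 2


The loop variable doubles each iteration:
i = 1 -> 2 -> 4 -> 8 -> 16 -> 32 -> 64 -> 128 -> 256 -> 512 -> 1024 -> 2048 -> 4096 -> 8192 -> 16384 -> 32768 -> 65536 -> 131072 -> 262144 -> 524288 -> 1048576 -> 2097152 (stop, 2097152 >= 1716623)
Number of doublings = ceil(log2(1716623)) = 21


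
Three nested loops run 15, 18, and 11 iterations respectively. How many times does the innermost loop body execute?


Loop 1 (outermost): 15 iterations
Loop 2 (middle): 18 iterations per outer
Loop 3 (innermost): 11 iterations per middle
Total = 15 * 18 * 11 = 2970


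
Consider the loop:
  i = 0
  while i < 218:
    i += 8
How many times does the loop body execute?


Starting at i = 0, each iteration adds 8.
Iterations until i >= 218:
  Iteration 1: i = 0 -> i = 8
  Iteration 2: i = 8 -> i = 16
  Iteration 3: i = 16 -> i = 24
  Iteration 4: i = 24 -> i = 32
  Iteration 5: i = 32 -> i = 40
  Iteration 6: i = 40 -> i = 48
  Iteration 7: i = 48 -> i = 56
  Iteration 8: i = 56 -> i = 64
  ... continuing ...
Total iterations = ceil(218/8) = 28


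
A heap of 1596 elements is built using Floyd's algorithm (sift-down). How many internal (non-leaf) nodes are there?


Leaf nodes occupy roughly half the array.
Sift-down is called for each internal node, starting from the last one.
Internal nodes = floor(n/2) = floor(1596/2) = 798


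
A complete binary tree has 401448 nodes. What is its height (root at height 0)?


In a complete binary tree, level k holds nodes 2^k .. 2^(k+1)-1 (1-indexed).
Height = floor(log2(n)) = floor(log2(401448)) = 18
Check: 2^18 = 262144 <= 401448 < 524288 = 2^19


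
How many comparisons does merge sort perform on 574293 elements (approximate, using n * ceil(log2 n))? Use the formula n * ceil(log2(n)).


Recursion depth: ceil(log2(574293)) = 20
Each recursion level merges n = 574293 elements
Total = 574293 * 20 = 11485860


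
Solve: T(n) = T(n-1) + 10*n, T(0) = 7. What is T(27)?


Expanding the recurrence:
T(27) = T(26) + 10*27
       = T(25) + 10*26 + 10*27
       ...
       = T(0) + 10*(1 + 2 + ... + 27)
       = 7 + 10 * 27*28/2
       = 7 + 10 * 378
       = 7 + 3780 = 3787


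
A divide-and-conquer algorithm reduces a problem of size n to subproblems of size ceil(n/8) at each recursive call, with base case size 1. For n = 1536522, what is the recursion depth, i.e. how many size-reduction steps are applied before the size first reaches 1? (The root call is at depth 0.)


Each step divides the size by 8 (rounding up); after k steps the size is ceil(n/8^k), which equals 1 exactly when 8^k >= n.
So the depth is the smallest k with 8^k >= 1536522, i.e. ceil(log_8(1536522)).
8^6 = 262144 < 1536522 <= 2097152 = 8^7
Recursion depth = 7


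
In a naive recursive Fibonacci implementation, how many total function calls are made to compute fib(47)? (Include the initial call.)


Let C(m) = total calls to evaluate fib(m). Then C(0)=C(1)=1, and
C(m) = 1 + C(m-1) + C(m-2) for m >= 2.
Build the table (each entry = 1 + previous two):
  C(0) = 1
  C(1) = 1
  C(2) = 1 + 1 + 1 = 3
  C(3) = 1 + 3 + 1 = 5
  C(4) = 1 + 5 + 3 = 9
  C(5) = 1 + 9 + 5 = 15
  C(6) = 1 + 15 + 9 = 25
  C(7) = 1 + 25 + 15 = 41
  C(8) = 1 + 41 + 25 = 67
  C(9) = 1 + 67 + 41 = 109
  C(10) = 1 + 109 + 67 = 177
  C(11) = 1 + 177 + 109 = 287
  C(12) = 1 + 287 + 177 = 465
  C(13) = 1 + 465 + 287 = 753
  C(14) = 1 + 753 + 465 = 1219
  C(15) = 1 + 1219 + 753 = 1973
  C(16) = 1 + 1973 + 1219 = 3193
  C(17) = 1 + 3193 + 1973 = 5167
  C(18) = 1 + 5167 + 3193 = 8361
  C(19) = 1 + 8361 + 5167 = 13529
  C(20) = 1 + 13529 + 8361 = 21891
  C(21) = 1 + 21891 + 13529 = 35421
  C(22) = 1 + 35421 + 21891 = 57313
  C(23) = 1 + 57313 + 35421 = 92735
  C(24) = 1 + 92735 + 57313 = 150049
  C(25) = 1 + 150049 + 92735 = 242785
  C(26) = 1 + 242785 + 150049 = 392835
  C(27) = 1 + 392835 + 242785 = 635621
  C(28) = 1 + 635621 + 392835 = 1028457
  C(29) = 1 + 1028457 + 635621 = 1664079
  C(30) = 1 + 1664079 + 1028457 = 2692537
  C(31) = 1 + 2692537 + 1664079 = 4356617
  C(32) = 1 + 4356617 + 2692537 = 7049155
  C(33) = 1 + 7049155 + 4356617 = 11405773
  C(34) = 1 + 11405773 + 7049155 = 18454929
  C(35) = 1 + 18454929 + 11405773 = 29860703
  C(36) = 1 + 29860703 + 18454929 = 48315633
  C(37) = 1 + 48315633 + 29860703 = 78176337
  C(38) = 1 + 78176337 + 48315633 = 126491971
  C(39) = 1 + 126491971 + 78176337 = 204668309
  C(40) = 1 + 204668309 + 126491971 = 331160281
  C(41) = 1 + 331160281 + 204668309 = 535828591
  C(42) = 1 + 535828591 + 331160281 = 866988873
  C(43) = 1 + 866988873 + 535828591 = 1402817465
  C(44) = 1 + 1402817465 + 866988873 = 2269806339
  C(45) = 1 + 2269806339 + 1402817465 = 3672623805
  C(46) = 1 + 3672623805 + 2269806339 = 5942430145
  C(47) = 1 + 5942430145 + 3672623805 = 9615053951
Total calls for fib(47) = 9615053951


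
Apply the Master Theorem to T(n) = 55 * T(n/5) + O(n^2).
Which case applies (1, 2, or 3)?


The Master Theorem: T(n) = a*T(n/b) + O(n^c)
  a = 55, b = 5, c = 2
log_b(a) = log_5(55) ~ 2.49
Compare b^c with a: 5^2 = 25 < 55, so c < log_b(a).
Since c < log_b(a), Case 1 applies.
T(n) = O(n^(log_5 55)) ~ O(n^2.49)
Master Theorem case = 1


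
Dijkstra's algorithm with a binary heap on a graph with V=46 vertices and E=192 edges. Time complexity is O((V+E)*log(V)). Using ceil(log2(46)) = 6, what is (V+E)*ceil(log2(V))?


Dijkstra with a binary heap: each vertex is extracted once, each edge may relax once.
Each heap operation costs O(log V).
V + E = 46 + 192 = 238
ceil(log2(46)) = 6 (since 2^5 = 32 < 46 <= 64 = 2^6)
Total heap work = (V+E) * ceil(log2(V)) = 238 * 6 = 1428


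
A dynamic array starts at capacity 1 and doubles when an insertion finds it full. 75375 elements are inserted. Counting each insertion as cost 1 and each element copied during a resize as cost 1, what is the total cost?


n = 75375
Insertion costs: 75375
Resizes copy 1, 2, 4, ... up to the largest power of 2 that is <= n-1 = 75374, i.e. 65536.
Copy costs = 1 + 2 + 4 + 8 + 16 + 32 + 64 + 128 + 256 + 512 + 1024 + 2048 + 4096 + 8192 + 16384 + 32768 + 65536 = 131071
Total = 75375 + 131071 = 206446
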